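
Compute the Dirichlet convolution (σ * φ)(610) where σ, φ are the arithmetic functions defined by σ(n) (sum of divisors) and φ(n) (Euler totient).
(σ * φ)(610) = 4880

Divisors of 610: [1, 2, 5, 10, 61, 122, 305, 610]. For each d | 610:
  d = 1: σ(1) · φ(610/1) = 1 · 240 = 240
  d = 2: σ(2) · φ(610/2) = 3 · 240 = 720
  d = 5: σ(5) · φ(610/5) = 6 · 60 = 360
  d = 10: σ(10) · φ(610/10) = 18 · 60 = 1080
  d = 61: σ(61) · φ(610/61) = 62 · 4 = 248
  d = 122: σ(122) · φ(610/122) = 186 · 4 = 744
  d = 305: σ(305) · φ(610/305) = 372 · 1 = 372
  d = 610: σ(610) · φ(610/610) = 1116 · 1 = 1116
Summing: (σ * φ)(610) = 240 + 720 + 360 + 1080 + 248 + 744 + 372 + 1116 = 4880.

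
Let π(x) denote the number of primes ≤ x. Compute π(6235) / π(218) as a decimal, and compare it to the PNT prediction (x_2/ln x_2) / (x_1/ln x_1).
π(6235)/π(218) = 811/47 ≈ 17.2553;  PNT prediction ≈ 17.6245.

π(218) = 47 and π(6235) = 811, so π(6235)/π(218) ≈ 17.2553. The PNT-predicted ratio is (6235/ln(6235)) / (218/ln(218)) ≈ 17.6245. The two agree to within a few percent, as expected.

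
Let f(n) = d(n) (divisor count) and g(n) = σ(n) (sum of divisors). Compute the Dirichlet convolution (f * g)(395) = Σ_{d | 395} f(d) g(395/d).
(d * σ)(395) = 656

Divisors of 395: [1, 5, 79, 395]. For each d | 395:
  d = 1: d(1) · σ(395/1) = 1 · 480 = 480
  d = 5: d(5) · σ(395/5) = 2 · 80 = 160
  d = 79: d(79) · σ(395/79) = 2 · 6 = 12
  d = 395: d(395) · σ(395/395) = 4 · 1 = 4
Summing: (d * σ)(395) = 480 + 160 + 12 + 4 = 656.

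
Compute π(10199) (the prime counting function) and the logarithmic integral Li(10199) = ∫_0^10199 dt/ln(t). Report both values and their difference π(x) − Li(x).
π(10199) = 1252;  Li(10199) ≈ 1267.72;  π(x) − Li(x) ≈ -15.72.

Direct count of primes ≤ 10199 gives π(10199) = 1252. Numerical evaluation of the logarithmic integral gives Li(10199) ≈ 1267.72. The difference π(x) − Li(x) ≈ -15.72 is typically negative for small/moderate x (Li(x) overestimates), though Littlewood's theorem shows this sign changes infinitely often.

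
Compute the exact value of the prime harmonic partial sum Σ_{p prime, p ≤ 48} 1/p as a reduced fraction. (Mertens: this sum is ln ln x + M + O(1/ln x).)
Σ 1/p = 1021729465586766997/614889782588491410

π(48) = 15, so the primes ≤ 48 are [2, 3, 5, 7, 11, 13, 17, 19, 23, 29, 31, 37, 41, 43, 47]. Summing 1/p over these primes: 1021729465586766997/614889782588491410 ≈ 1.6616. Mertens estimate ln ln(48) + 0.2615 ≈ 1.6151.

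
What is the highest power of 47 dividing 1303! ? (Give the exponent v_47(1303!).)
v_47(1303!) = 27

Legendre's formula: v_p(n!) = Σ_{k ≥ 1} ⌊n / p^k⌋. For p = 47, n = 1303, the terms are:
  ⌊1303/47^1⌋ = ⌊1303/47⌋ = 27
(the next term ⌊1303/47^2⌋ = 0, terminating the sum). Summing: v_47(1303!) = 27 = 27.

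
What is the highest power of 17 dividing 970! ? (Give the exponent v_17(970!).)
v_17(970!) = 60

Legendre's formula: v_p(n!) = Σ_{k ≥ 1} ⌊n / p^k⌋. For p = 17, n = 970, the terms are:
  ⌊970/17^1⌋ = ⌊970/17⌋ = 57
  ⌊970/17^2⌋ = ⌊970/289⌋ = 3
(the next term ⌊970/17^3⌋ = 0, terminating the sum). Summing: v_17(970!) = 57 + 3 = 60.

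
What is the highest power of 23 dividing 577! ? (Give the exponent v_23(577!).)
v_23(577!) = 26

Legendre's formula: v_p(n!) = Σ_{k ≥ 1} ⌊n / p^k⌋. For p = 23, n = 577, the terms are:
  ⌊577/23^1⌋ = ⌊577/23⌋ = 25
  ⌊577/23^2⌋ = ⌊577/529⌋ = 1
(the next term ⌊577/23^3⌋ = 0, terminating the sum). Summing: v_23(577!) = 25 + 1 = 26.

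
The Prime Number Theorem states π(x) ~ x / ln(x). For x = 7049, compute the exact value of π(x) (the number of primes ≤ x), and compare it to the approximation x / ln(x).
π(7049) = 906;  x/ln(x) ≈ 795.54;  relative error ≈ 12.19%.

Directly count primes up to 7049: π(7049) = 906. The PNT approximation gives 7049/ln(7049) ≈ 7049/8.86064 ≈ 795.54. Relative error (π(x) − x/ln(x)) / π(x) ≈ 12.19%; the approximation is known to undercount slightly (Li(x) is a better estimate).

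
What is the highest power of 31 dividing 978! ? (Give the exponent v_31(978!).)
v_31(978!) = 32

Legendre's formula: v_p(n!) = Σ_{k ≥ 1} ⌊n / p^k⌋. For p = 31, n = 978, the terms are:
  ⌊978/31^1⌋ = ⌊978/31⌋ = 31
  ⌊978/31^2⌋ = ⌊978/961⌋ = 1
(the next term ⌊978/31^3⌋ = 0, terminating the sum). Summing: v_31(978!) = 31 + 1 = 32.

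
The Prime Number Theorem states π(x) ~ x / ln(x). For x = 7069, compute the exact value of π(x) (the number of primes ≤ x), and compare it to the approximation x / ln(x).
π(7069) = 908;  x/ln(x) ≈ 797.54;  relative error ≈ 12.16%.

Directly count primes up to 7069: π(7069) = 908. The PNT approximation gives 7069/ln(7069) ≈ 7069/8.86347 ≈ 797.54. Relative error (π(x) − x/ln(x)) / π(x) ≈ 12.16%; the approximation is known to undercount slightly (Li(x) is a better estimate).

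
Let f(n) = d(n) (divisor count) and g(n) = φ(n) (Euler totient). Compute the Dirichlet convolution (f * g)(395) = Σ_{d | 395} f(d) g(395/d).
(d * φ)(395) = 480

Divisors of 395: [1, 5, 79, 395]. For each d | 395:
  d = 1: d(1) · φ(395/1) = 1 · 312 = 312
  d = 5: d(5) · φ(395/5) = 2 · 78 = 156
  d = 79: d(79) · φ(395/79) = 2 · 4 = 8
  d = 395: d(395) · φ(395/395) = 4 · 1 = 4
Summing: (d * φ)(395) = 312 + 156 + 8 + 4 = 480.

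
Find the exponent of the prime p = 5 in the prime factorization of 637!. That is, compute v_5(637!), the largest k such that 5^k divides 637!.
v_5(637!) = 158

Legendre's formula: v_p(n!) = Σ_{k ≥ 1} ⌊n / p^k⌋. For p = 5, n = 637, the terms are:
  ⌊637/5^1⌋ = ⌊637/5⌋ = 127
  ⌊637/5^2⌋ = ⌊637/25⌋ = 25
  ⌊637/5^3⌋ = ⌊637/125⌋ = 5
  ⌊637/5^4⌋ = ⌊637/625⌋ = 1
(the next term ⌊637/5^5⌋ = 0, terminating the sum). Summing: v_5(637!) = 127 + 25 + 5 + 1 = 158.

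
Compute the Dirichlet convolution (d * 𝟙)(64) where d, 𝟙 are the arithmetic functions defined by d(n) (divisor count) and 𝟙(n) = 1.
(d * 𝟙)(64) = 28

Divisors of 64: [1, 2, 4, 8, 16, 32, 64]. For each d | 64:
  d = 1: d(1) · 𝟙(64/1) = 1 · 1 = 1
  d = 2: d(2) · 𝟙(64/2) = 2 · 1 = 2
  d = 4: d(4) · 𝟙(64/4) = 3 · 1 = 3
  d = 8: d(8) · 𝟙(64/8) = 4 · 1 = 4
  d = 16: d(16) · 𝟙(64/16) = 5 · 1 = 5
  d = 32: d(32) · 𝟙(64/32) = 6 · 1 = 6
  d = 64: d(64) · 𝟙(64/64) = 7 · 1 = 7
Summing: (d * 𝟙)(64) = 1 + 2 + 3 + 4 + 5 + 6 + 7 = 28.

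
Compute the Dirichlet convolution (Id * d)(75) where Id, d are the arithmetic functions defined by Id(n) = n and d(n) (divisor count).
(Id * d)(75) = 190

Divisors of 75: [1, 3, 5, 15, 25, 75]. For each d | 75:
  d = 1: Id(1) · d(75/1) = 1 · 6 = 6
  d = 3: Id(3) · d(75/3) = 3 · 3 = 9
  d = 5: Id(5) · d(75/5) = 5 · 4 = 20
  d = 15: Id(15) · d(75/15) = 15 · 2 = 30
  d = 25: Id(25) · d(75/25) = 25 · 2 = 50
  d = 75: Id(75) · d(75/75) = 75 · 1 = 75
Summing: (Id * d)(75) = 6 + 9 + 20 + 30 + 50 + 75 = 190.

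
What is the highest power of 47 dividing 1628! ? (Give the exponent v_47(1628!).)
v_47(1628!) = 34

Legendre's formula: v_p(n!) = Σ_{k ≥ 1} ⌊n / p^k⌋. For p = 47, n = 1628, the terms are:
  ⌊1628/47^1⌋ = ⌊1628/47⌋ = 34
(the next term ⌊1628/47^2⌋ = 0, terminating the sum). Summing: v_47(1628!) = 34 = 34.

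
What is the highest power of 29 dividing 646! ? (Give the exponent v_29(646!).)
v_29(646!) = 22

Legendre's formula: v_p(n!) = Σ_{k ≥ 1} ⌊n / p^k⌋. For p = 29, n = 646, the terms are:
  ⌊646/29^1⌋ = ⌊646/29⌋ = 22
(the next term ⌊646/29^2⌋ = 0, terminating the sum). Summing: v_29(646!) = 22 = 22.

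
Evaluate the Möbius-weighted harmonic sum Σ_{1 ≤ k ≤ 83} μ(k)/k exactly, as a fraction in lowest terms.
Σ μ(k)/k = -223590076836035175208867029720/8902150522975861711854133933093

Values of μ(k) for 1 ≤ k ≤ 83: μ(1) = 1, μ(2) = -1, μ(3) = -1, μ(5) = -1, μ(6) = 1, μ(7) = -1, μ(10) = 1, μ(11) = -1, μ(13) = -1, μ(14) = 1, μ(15) = 1, μ(17) = -1, μ(19) = -1, μ(21) = 1, μ(22) = 1, μ(23) = -1, μ(26) = 1, μ(29) = -1, μ(30) = -1, μ(31) = -1, μ(33) = 1, μ(34) = 1, μ(35) = 1, μ(37) = -1, μ(38) = 1, μ(39) = 1, μ(41) = -1, μ(42) = -1, μ(43) = -1, μ(46) = 1, μ(47) = -1, μ(51) = 1, μ(53) = -1, μ(55) = 1, μ(57) = 1, μ(58) = 1, μ(59) = -1, μ(61) = -1, μ(62) = 1, μ(65) = 1, μ(66) = -1, μ(67) = -1, μ(69) = 1, μ(70) = -1, μ(71) = -1, μ(73) = -1, μ(74) = 1, μ(77) = 1, μ(78) = -1, μ(79) = -1, μ(82) = 1, μ(83) = -1, with μ = 0 on non-squarefree integers. Summing μ(k)/k for k where μ(k) ≠ 0 gives -223590076836035175208867029720/8902150522975861711854133933093 ≈ -0.0251. (PNT ⟺ this sum → 0 as n → ∞.)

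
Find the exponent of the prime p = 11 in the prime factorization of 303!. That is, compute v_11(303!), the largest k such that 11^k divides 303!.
v_11(303!) = 29

Legendre's formula: v_p(n!) = Σ_{k ≥ 1} ⌊n / p^k⌋. For p = 11, n = 303, the terms are:
  ⌊303/11^1⌋ = ⌊303/11⌋ = 27
  ⌊303/11^2⌋ = ⌊303/121⌋ = 2
(the next term ⌊303/11^3⌋ = 0, terminating the sum). Summing: v_11(303!) = 27 + 2 = 29.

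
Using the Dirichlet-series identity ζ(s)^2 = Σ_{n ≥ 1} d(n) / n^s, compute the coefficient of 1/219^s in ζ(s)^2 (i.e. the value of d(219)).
d(219) = 4

ζ(s)^2 = (Σ 1/m^s)(Σ 1/k^s). The coefficient of 1/n^s in the product is the number of ordered pairs (m, k) with mk = n, which equals d(n). For n = 219, divisors are [1, 3, 73, 219], so d(219) = 4.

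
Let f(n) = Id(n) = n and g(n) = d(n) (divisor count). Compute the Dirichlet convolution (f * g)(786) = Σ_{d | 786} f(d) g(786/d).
(Id * d)(786) = 2660

Divisors of 786: [1, 2, 3, 6, 131, 262, 393, 786]. For each d | 786:
  d = 1: Id(1) · d(786/1) = 1 · 8 = 8
  d = 2: Id(2) · d(786/2) = 2 · 4 = 8
  d = 3: Id(3) · d(786/3) = 3 · 4 = 12
  d = 6: Id(6) · d(786/6) = 6 · 2 = 12
  d = 131: Id(131) · d(786/131) = 131 · 4 = 524
  d = 262: Id(262) · d(786/262) = 262 · 2 = 524
  d = 393: Id(393) · d(786/393) = 393 · 2 = 786
  d = 786: Id(786) · d(786/786) = 786 · 1 = 786
Summing: (Id * d)(786) = 8 + 8 + 12 + 12 + 524 + 524 + 786 + 786 = 2660.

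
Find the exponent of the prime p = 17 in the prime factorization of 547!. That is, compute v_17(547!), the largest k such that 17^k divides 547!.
v_17(547!) = 33

Legendre's formula: v_p(n!) = Σ_{k ≥ 1} ⌊n / p^k⌋. For p = 17, n = 547, the terms are:
  ⌊547/17^1⌋ = ⌊547/17⌋ = 32
  ⌊547/17^2⌋ = ⌊547/289⌋ = 1
(the next term ⌊547/17^3⌋ = 0, terminating the sum). Summing: v_17(547!) = 32 + 1 = 33.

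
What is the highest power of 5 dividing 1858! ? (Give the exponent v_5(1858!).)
v_5(1858!) = 461

Legendre's formula: v_p(n!) = Σ_{k ≥ 1} ⌊n / p^k⌋. For p = 5, n = 1858, the terms are:
  ⌊1858/5^1⌋ = ⌊1858/5⌋ = 371
  ⌊1858/5^2⌋ = ⌊1858/25⌋ = 74
  ⌊1858/5^3⌋ = ⌊1858/125⌋ = 14
  ⌊1858/5^4⌋ = ⌊1858/625⌋ = 2
(the next term ⌊1858/5^5⌋ = 0, terminating the sum). Summing: v_5(1858!) = 371 + 74 + 14 + 2 = 461.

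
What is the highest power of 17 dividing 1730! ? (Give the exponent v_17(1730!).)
v_17(1730!) = 106

Legendre's formula: v_p(n!) = Σ_{k ≥ 1} ⌊n / p^k⌋. For p = 17, n = 1730, the terms are:
  ⌊1730/17^1⌋ = ⌊1730/17⌋ = 101
  ⌊1730/17^2⌋ = ⌊1730/289⌋ = 5
(the next term ⌊1730/17^3⌋ = 0, terminating the sum). Summing: v_17(1730!) = 101 + 5 = 106.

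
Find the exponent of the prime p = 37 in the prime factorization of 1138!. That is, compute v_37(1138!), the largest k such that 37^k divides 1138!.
v_37(1138!) = 30

Legendre's formula: v_p(n!) = Σ_{k ≥ 1} ⌊n / p^k⌋. For p = 37, n = 1138, the terms are:
  ⌊1138/37^1⌋ = ⌊1138/37⌋ = 30
(the next term ⌊1138/37^2⌋ = 0, terminating the sum). Summing: v_37(1138!) = 30 = 30.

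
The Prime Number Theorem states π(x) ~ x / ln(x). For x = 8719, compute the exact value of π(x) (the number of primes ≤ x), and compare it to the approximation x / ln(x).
π(8719) = 1087;  x/ln(x) ≈ 960.96;  relative error ≈ 11.60%.

Directly count primes up to 8719: π(8719) = 1087. The PNT approximation gives 8719/ln(8719) ≈ 8719/9.07326 ≈ 960.96. Relative error (π(x) − x/ln(x)) / π(x) ≈ 11.60%; the approximation is known to undercount slightly (Li(x) is a better estimate).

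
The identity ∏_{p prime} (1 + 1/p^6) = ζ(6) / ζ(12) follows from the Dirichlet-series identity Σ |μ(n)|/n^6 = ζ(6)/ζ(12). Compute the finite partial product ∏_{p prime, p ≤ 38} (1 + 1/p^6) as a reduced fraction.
∏ = 1409064908372656074115629844532678533864664016937571914400/1385384845877129271600296064992669038424816672643778985121

The primes p ≤ 38 are [2, 3, 5, 7, 11, 13, 17, 19, 23, 29, 31, 37]. For each, (1 + 1/p^6) = (p^6 + 1)/p^6. Multiplying these fractions over p ∈ [2, 3, 5, 7, 11, 13, 17, 19, 23, 29, 31, 37] gives 1409064908372656074115629844532678533864664016937571914400/1385384845877129271600296064992669038424816672643778985121. (In the limit P → ∞ this tends to ζ(6)/ζ(12).)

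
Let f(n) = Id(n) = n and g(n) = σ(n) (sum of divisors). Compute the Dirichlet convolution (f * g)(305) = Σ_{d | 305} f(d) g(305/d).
(Id * σ)(305) = 1353

Divisors of 305: [1, 5, 61, 305]. For each d | 305:
  d = 1: Id(1) · σ(305/1) = 1 · 372 = 372
  d = 5: Id(5) · σ(305/5) = 5 · 62 = 310
  d = 61: Id(61) · σ(305/61) = 61 · 6 = 366
  d = 305: Id(305) · σ(305/305) = 305 · 1 = 305
Summing: (Id * σ)(305) = 372 + 310 + 366 + 305 = 1353.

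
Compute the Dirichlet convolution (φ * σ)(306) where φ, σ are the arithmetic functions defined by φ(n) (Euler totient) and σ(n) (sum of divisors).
(φ * σ)(306) = 3672

Divisors of 306: [1, 2, 3, 6, 9, 17, 18, 34, 51, 102, 153, 306]. For each d | 306:
  d = 1: φ(1) · σ(306/1) = 1 · 702 = 702
  d = 2: φ(2) · σ(306/2) = 1 · 234 = 234
  d = 3: φ(3) · σ(306/3) = 2 · 216 = 432
  d = 6: φ(6) · σ(306/6) = 2 · 72 = 144
  d = 9: φ(9) · σ(306/9) = 6 · 54 = 324
  d = 17: φ(17) · σ(306/17) = 16 · 39 = 624
  d = 18: φ(18) · σ(306/18) = 6 · 18 = 108
  d = 34: φ(34) · σ(306/34) = 16 · 13 = 208
  d = 51: φ(51) · σ(306/51) = 32 · 12 = 384
  d = 102: φ(102) · σ(306/102) = 32 · 4 = 128
  d = 153: φ(153) · σ(306/153) = 96 · 3 = 288
  d = 306: φ(306) · σ(306/306) = 96 · 1 = 96
Summing: (φ * σ)(306) = 702 + 234 + 432 + 144 + 324 + 624 + 108 + 208 + 384 + 128 + 288 + 96 = 3672.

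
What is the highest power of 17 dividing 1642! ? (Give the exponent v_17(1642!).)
v_17(1642!) = 101

Legendre's formula: v_p(n!) = Σ_{k ≥ 1} ⌊n / p^k⌋. For p = 17, n = 1642, the terms are:
  ⌊1642/17^1⌋ = ⌊1642/17⌋ = 96
  ⌊1642/17^2⌋ = ⌊1642/289⌋ = 5
(the next term ⌊1642/17^3⌋ = 0, terminating the sum). Summing: v_17(1642!) = 96 + 5 = 101.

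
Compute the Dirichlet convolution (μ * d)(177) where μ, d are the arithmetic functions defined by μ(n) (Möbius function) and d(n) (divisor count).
(μ * d)(177) = 1

Divisors of 177: [1, 3, 59, 177]. For each d | 177:
  d = 1: μ(1) · d(177/1) = 1 · 4 = 4
  d = 3: μ(3) · d(177/3) = -1 · 2 = -2
  d = 59: μ(59) · d(177/59) = -1 · 2 = -2
  d = 177: μ(177) · d(177/177) = 1 · 1 = 1
Summing: (μ * d)(177) = 4 + -2 + -2 + 1 = 1.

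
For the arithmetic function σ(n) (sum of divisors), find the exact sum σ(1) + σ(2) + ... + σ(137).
Σ_{n ≤ 137} σ(n) = 15443

Compute σ(n) for each 1 ≤ n ≤ 137: σ(1) = 1, σ(2) = 3, σ(3) = 4, σ(4) = 7, σ(5) = 6, σ(6) = 12, σ(7) = 8, σ(8) = 15, σ(9) = 13, σ(10) = 18, σ(11) = 12, σ(12) = 28, σ(13) = 14, σ(14) = 24, σ(15) = 24, σ(16) = 31, σ(17) = 18, σ(18) = 39, σ(19) = 20, σ(20) = 42, σ(21) = 32, σ(22) = 36, σ(23) = 24, σ(24) = 60, σ(25) = 31, σ(26) = 42, σ(27) = 40, σ(28) = 56, σ(29) = 30, σ(30) = 72, σ(31) = 32, σ(32) = 63, σ(33) = 48, σ(34) = 54, σ(35) = 48, σ(36) = 91, σ(37) = 38, σ(38) = 60, σ(39) = 56, σ(40) = 90, σ(41) = 42, σ(42) = 96, σ(43) = 44, σ(44) = 84, σ(45) = 78, σ(46) = 72, σ(47) = 48, σ(48) = 124, σ(49) = 57, σ(50) = 93, σ(51) = 72, σ(52) = 98, σ(53) = 54, σ(54) = 120, σ(55) = 72, σ(56) = 120, σ(57) = 80, σ(58) = 90, σ(59) = 60, σ(60) = 168, σ(61) = 62, σ(62) = 96, σ(63) = 104, σ(64) = 127, σ(65) = 84, σ(66) = 144, σ(67) = 68, σ(68) = 126, σ(69) = 96, σ(70) = 144, σ(71) = 72, σ(72) = 195, σ(73) = 74, σ(74) = 114, σ(75) = 124, σ(76) = 140, σ(77) = 96, σ(78) = 168, σ(79) = 80, σ(80) = 186, σ(81) = 121, σ(82) = 126, σ(83) = 84, σ(84) = 224, σ(85) = 108, σ(86) = 132, σ(87) = 120, σ(88) = 180, σ(89) = 90, σ(90) = 234, σ(91) = 112, σ(92) = 168, σ(93) = 128, σ(94) = 144, σ(95) = 120, σ(96) = 252, σ(97) = 98, σ(98) = 171, σ(99) = 156, σ(100) = 217, σ(101) = 102, σ(102) = 216, σ(103) = 104, σ(104) = 210, σ(105) = 192, σ(106) = 162, σ(107) = 108, σ(108) = 280, σ(109) = 110, σ(110) = 216, σ(111) = 152, σ(112) = 248, σ(113) = 114, σ(114) = 240, σ(115) = 144, σ(116) = 210, σ(117) = 182, σ(118) = 180, σ(119) = 144, σ(120) = 360, σ(121) = 133, σ(122) = 186, σ(123) = 168, σ(124) = 224, σ(125) = 156, σ(126) = 312, σ(127) = 128, σ(128) = 255, σ(129) = 176, σ(130) = 252, σ(131) = 132, σ(132) = 336, σ(133) = 160, σ(134) = 204, σ(135) = 240, σ(136) = 270, σ(137) = 138. Summing all 137 values: 15443. (Average order: Σ_{n ≤ x} σ(n) ~ (π²/12) x². For x = 137, (π²/12)·137² ≈ 15436.88.)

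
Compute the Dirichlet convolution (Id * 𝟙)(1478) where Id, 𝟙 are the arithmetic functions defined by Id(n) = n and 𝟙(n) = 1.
(Id * 𝟙)(1478) = 2220

Divisors of 1478: [1, 2, 739, 1478]. For each d | 1478:
  d = 1: Id(1) · 𝟙(1478/1) = 1 · 1 = 1
  d = 2: Id(2) · 𝟙(1478/2) = 2 · 1 = 2
  d = 739: Id(739) · 𝟙(1478/739) = 739 · 1 = 739
  d = 1478: Id(1478) · 𝟙(1478/1478) = 1478 · 1 = 1478
Summing: (Id * 𝟙)(1478) = 1 + 2 + 739 + 1478 = 2220.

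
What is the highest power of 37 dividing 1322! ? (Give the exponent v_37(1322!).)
v_37(1322!) = 35

Legendre's formula: v_p(n!) = Σ_{k ≥ 1} ⌊n / p^k⌋. For p = 37, n = 1322, the terms are:
  ⌊1322/37^1⌋ = ⌊1322/37⌋ = 35
(the next term ⌊1322/37^2⌋ = 0, terminating the sum). Summing: v_37(1322!) = 35 = 35.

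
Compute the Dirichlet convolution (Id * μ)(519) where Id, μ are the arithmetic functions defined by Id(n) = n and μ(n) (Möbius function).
(Id * μ)(519) = 344

Divisors of 519: [1, 3, 173, 519]. For each d | 519:
  d = 1: Id(1) · μ(519/1) = 1 · 1 = 1
  d = 3: Id(3) · μ(519/3) = 3 · -1 = -3
  d = 173: Id(173) · μ(519/173) = 173 · -1 = -173
  d = 519: Id(519) · μ(519/519) = 519 · 1 = 519
Summing: (Id * μ)(519) = 1 + -3 + -173 + 519 = 344.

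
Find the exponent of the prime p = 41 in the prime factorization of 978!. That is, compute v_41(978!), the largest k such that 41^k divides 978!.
v_41(978!) = 23

Legendre's formula: v_p(n!) = Σ_{k ≥ 1} ⌊n / p^k⌋. For p = 41, n = 978, the terms are:
  ⌊978/41^1⌋ = ⌊978/41⌋ = 23
(the next term ⌊978/41^2⌋ = 0, terminating the sum). Summing: v_41(978!) = 23 = 23.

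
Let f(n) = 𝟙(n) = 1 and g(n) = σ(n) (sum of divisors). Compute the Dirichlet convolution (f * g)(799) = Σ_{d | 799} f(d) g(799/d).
(𝟙 * σ)(799) = 931

Divisors of 799: [1, 17, 47, 799]. For each d | 799:
  d = 1: 𝟙(1) · σ(799/1) = 1 · 864 = 864
  d = 17: 𝟙(17) · σ(799/17) = 1 · 48 = 48
  d = 47: 𝟙(47) · σ(799/47) = 1 · 18 = 18
  d = 799: 𝟙(799) · σ(799/799) = 1 · 1 = 1
Summing: (𝟙 * σ)(799) = 864 + 48 + 18 + 1 = 931.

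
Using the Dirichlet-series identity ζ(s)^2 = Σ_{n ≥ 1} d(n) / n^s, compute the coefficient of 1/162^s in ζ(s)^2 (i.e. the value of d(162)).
d(162) = 10

ζ(s)^2 = (Σ 1/m^s)(Σ 1/k^s). The coefficient of 1/n^s in the product is the number of ordered pairs (m, k) with mk = n, which equals d(n). For n = 162, divisors are [1, 2, 3, 6, 9, 18, 27, 54, 81, 162], so d(162) = 10.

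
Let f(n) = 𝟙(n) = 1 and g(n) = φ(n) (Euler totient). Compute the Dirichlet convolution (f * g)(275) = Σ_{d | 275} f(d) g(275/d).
(𝟙 * φ)(275) = 275

Divisors of 275: [1, 5, 11, 25, 55, 275]. For each d | 275:
  d = 1: 𝟙(1) · φ(275/1) = 1 · 200 = 200
  d = 5: 𝟙(5) · φ(275/5) = 1 · 40 = 40
  d = 11: 𝟙(11) · φ(275/11) = 1 · 20 = 20
  d = 25: 𝟙(25) · φ(275/25) = 1 · 10 = 10
  d = 55: 𝟙(55) · φ(275/55) = 1 · 4 = 4
  d = 275: 𝟙(275) · φ(275/275) = 1 · 1 = 1
Summing: (𝟙 * φ)(275) = 200 + 40 + 20 + 10 + 4 + 1 = 275.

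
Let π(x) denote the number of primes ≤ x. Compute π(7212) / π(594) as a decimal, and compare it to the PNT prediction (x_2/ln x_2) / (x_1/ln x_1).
π(7212)/π(594) = 921/108 ≈ 8.5278;  PNT prediction ≈ 8.7292.

π(594) = 108 and π(7212) = 921, so π(7212)/π(594) ≈ 8.5278. The PNT-predicted ratio is (7212/ln(7212)) / (594/ln(594)) ≈ 8.7292. The two agree to within a few percent, as expected.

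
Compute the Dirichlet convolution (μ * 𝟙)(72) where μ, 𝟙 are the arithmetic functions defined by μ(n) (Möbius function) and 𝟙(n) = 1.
(μ * 𝟙)(72) = 0

Divisors of 72: [1, 2, 3, 4, 6, 8, 9, 12, 18, 24, 36, 72]. For each d | 72:
  d = 1: μ(1) · 𝟙(72/1) = 1 · 1 = 1
  d = 2: μ(2) · 𝟙(72/2) = -1 · 1 = -1
  d = 3: μ(3) · 𝟙(72/3) = -1 · 1 = -1
  d = 4: μ(4) · 𝟙(72/4) = 0 · 1 = 0
  d = 6: μ(6) · 𝟙(72/6) = 1 · 1 = 1
  d = 8: μ(8) · 𝟙(72/8) = 0 · 1 = 0
  d = 9: μ(9) · 𝟙(72/9) = 0 · 1 = 0
  d = 12: μ(12) · 𝟙(72/12) = 0 · 1 = 0
  d = 18: μ(18) · 𝟙(72/18) = 0 · 1 = 0
  d = 24: μ(24) · 𝟙(72/24) = 0 · 1 = 0
  d = 36: μ(36) · 𝟙(72/36) = 0 · 1 = 0
  d = 72: μ(72) · 𝟙(72/72) = 0 · 1 = 0
Summing: (μ * 𝟙)(72) = 1 + -1 + -1 + 0 + 1 + 0 + 0 + 0 + 0 + 0 + 0 + 0 = 0.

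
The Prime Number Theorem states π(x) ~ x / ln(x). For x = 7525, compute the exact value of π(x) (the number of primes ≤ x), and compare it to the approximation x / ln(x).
π(7525) = 953;  x/ln(x) ≈ 843.04;  relative error ≈ 11.54%.

Directly count primes up to 7525: π(7525) = 953. The PNT approximation gives 7525/ln(7525) ≈ 7525/8.92599 ≈ 843.04. Relative error (π(x) − x/ln(x)) / π(x) ≈ 11.54%; the approximation is known to undercount slightly (Li(x) is a better estimate).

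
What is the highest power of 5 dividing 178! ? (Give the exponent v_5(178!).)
v_5(178!) = 43

Legendre's formula: v_p(n!) = Σ_{k ≥ 1} ⌊n / p^k⌋. For p = 5, n = 178, the terms are:
  ⌊178/5^1⌋ = ⌊178/5⌋ = 35
  ⌊178/5^2⌋ = ⌊178/25⌋ = 7
  ⌊178/5^3⌋ = ⌊178/125⌋ = 1
(the next term ⌊178/5^4⌋ = 0, terminating the sum). Summing: v_5(178!) = 35 + 7 + 1 = 43.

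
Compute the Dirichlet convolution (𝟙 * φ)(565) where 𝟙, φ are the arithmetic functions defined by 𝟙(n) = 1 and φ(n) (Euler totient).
(𝟙 * φ)(565) = 565

Divisors of 565: [1, 5, 113, 565]. For each d | 565:
  d = 1: 𝟙(1) · φ(565/1) = 1 · 448 = 448
  d = 5: 𝟙(5) · φ(565/5) = 1 · 112 = 112
  d = 113: 𝟙(113) · φ(565/113) = 1 · 4 = 4
  d = 565: 𝟙(565) · φ(565/565) = 1 · 1 = 1
Summing: (𝟙 * φ)(565) = 448 + 112 + 4 + 1 = 565.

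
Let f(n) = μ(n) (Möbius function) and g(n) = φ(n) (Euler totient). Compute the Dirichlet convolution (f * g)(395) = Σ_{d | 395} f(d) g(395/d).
(μ * φ)(395) = 231

Divisors of 395: [1, 5, 79, 395]. For each d | 395:
  d = 1: μ(1) · φ(395/1) = 1 · 312 = 312
  d = 5: μ(5) · φ(395/5) = -1 · 78 = -78
  d = 79: μ(79) · φ(395/79) = -1 · 4 = -4
  d = 395: μ(395) · φ(395/395) = 1 · 1 = 1
Summing: (μ * φ)(395) = 312 + -78 + -4 + 1 = 231.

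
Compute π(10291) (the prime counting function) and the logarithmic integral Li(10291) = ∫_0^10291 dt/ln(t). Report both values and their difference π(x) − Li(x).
π(10291) = 1262;  Li(10291) ≈ 1277.68;  π(x) − Li(x) ≈ -15.68.

Direct count of primes ≤ 10291 gives π(10291) = 1262. Numerical evaluation of the logarithmic integral gives Li(10291) ≈ 1277.68. The difference π(x) − Li(x) ≈ -15.68 is typically negative for small/moderate x (Li(x) overestimates), though Littlewood's theorem shows this sign changes infinitely often.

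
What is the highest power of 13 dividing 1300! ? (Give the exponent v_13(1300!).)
v_13(1300!) = 107

Legendre's formula: v_p(n!) = Σ_{k ≥ 1} ⌊n / p^k⌋. For p = 13, n = 1300, the terms are:
  ⌊1300/13^1⌋ = ⌊1300/13⌋ = 100
  ⌊1300/13^2⌋ = ⌊1300/169⌋ = 7
(the next term ⌊1300/13^3⌋ = 0, terminating the sum). Summing: v_13(1300!) = 100 + 7 = 107.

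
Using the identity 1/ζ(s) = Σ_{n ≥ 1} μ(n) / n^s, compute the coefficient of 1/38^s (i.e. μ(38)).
μ(38) = 1

Factor n = 38 = 2 · 19. μ(n) = 0 if any exponent ≥ 2 (not squarefree); otherwise μ(n) = (−1)^{ω(n)} where ω(n) is the number of distinct prime factors. Applying: μ(38) = 1.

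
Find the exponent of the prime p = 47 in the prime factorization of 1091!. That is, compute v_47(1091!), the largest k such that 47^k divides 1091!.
v_47(1091!) = 23

Legendre's formula: v_p(n!) = Σ_{k ≥ 1} ⌊n / p^k⌋. For p = 47, n = 1091, the terms are:
  ⌊1091/47^1⌋ = ⌊1091/47⌋ = 23
(the next term ⌊1091/47^2⌋ = 0, terminating the sum). Summing: v_47(1091!) = 23 = 23.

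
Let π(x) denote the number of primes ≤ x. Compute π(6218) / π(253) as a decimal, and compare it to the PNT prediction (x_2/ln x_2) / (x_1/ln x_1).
π(6218)/π(253) = 809/54 ≈ 14.9815;  PNT prediction ≈ 15.5686.

π(253) = 54 and π(6218) = 809, so π(6218)/π(253) ≈ 14.9815. The PNT-predicted ratio is (6218/ln(6218)) / (253/ln(253)) ≈ 15.5686. The two agree to within a few percent, as expected.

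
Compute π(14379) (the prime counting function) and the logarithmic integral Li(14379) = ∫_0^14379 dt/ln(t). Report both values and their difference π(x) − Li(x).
π(14379) = 1684;  Li(14379) ≈ 1711.90;  π(x) − Li(x) ≈ -27.90.

Direct count of primes ≤ 14379 gives π(14379) = 1684. Numerical evaluation of the logarithmic integral gives Li(14379) ≈ 1711.90. The difference π(x) − Li(x) ≈ -27.90 is typically negative for small/moderate x (Li(x) overestimates), though Littlewood's theorem shows this sign changes infinitely often.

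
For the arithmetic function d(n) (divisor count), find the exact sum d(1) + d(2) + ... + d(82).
Σ_{n ≤ 82} d(n) = 377

Compute d(n) for each 1 ≤ n ≤ 82: d(1) = 1, d(2) = 2, d(3) = 2, d(4) = 3, d(5) = 2, d(6) = 4, d(7) = 2, d(8) = 4, d(9) = 3, d(10) = 4, d(11) = 2, d(12) = 6, d(13) = 2, d(14) = 4, d(15) = 4, d(16) = 5, d(17) = 2, d(18) = 6, d(19) = 2, d(20) = 6, d(21) = 4, d(22) = 4, d(23) = 2, d(24) = 8, d(25) = 3, d(26) = 4, d(27) = 4, d(28) = 6, d(29) = 2, d(30) = 8, d(31) = 2, d(32) = 6, d(33) = 4, d(34) = 4, d(35) = 4, d(36) = 9, d(37) = 2, d(38) = 4, d(39) = 4, d(40) = 8, d(41) = 2, d(42) = 8, d(43) = 2, d(44) = 6, d(45) = 6, d(46) = 4, d(47) = 2, d(48) = 10, d(49) = 3, d(50) = 6, d(51) = 4, d(52) = 6, d(53) = 2, d(54) = 8, d(55) = 4, d(56) = 8, d(57) = 4, d(58) = 4, d(59) = 2, d(60) = 12, d(61) = 2, d(62) = 4, d(63) = 6, d(64) = 7, d(65) = 4, d(66) = 8, d(67) = 2, d(68) = 6, d(69) = 4, d(70) = 8, d(71) = 2, d(72) = 12, d(73) = 2, d(74) = 4, d(75) = 6, d(76) = 6, d(77) = 4, d(78) = 8, d(79) = 2, d(80) = 10, d(81) = 5, d(82) = 4. Summing all 82 values: 377. (Dirichlet's divisor formula: Σ_{n ≤ x} d(n) = x ln(x) + (2γ − 1) x + O(√x). For x = 82, the asymptotic estimate is ≈ 374.01.)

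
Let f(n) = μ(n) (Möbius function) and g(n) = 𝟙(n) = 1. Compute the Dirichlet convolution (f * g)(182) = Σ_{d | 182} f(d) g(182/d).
(μ * 𝟙)(182) = 0

Divisors of 182: [1, 2, 7, 13, 14, 26, 91, 182]. For each d | 182:
  d = 1: μ(1) · 𝟙(182/1) = 1 · 1 = 1
  d = 2: μ(2) · 𝟙(182/2) = -1 · 1 = -1
  d = 7: μ(7) · 𝟙(182/7) = -1 · 1 = -1
  d = 13: μ(13) · 𝟙(182/13) = -1 · 1 = -1
  d = 14: μ(14) · 𝟙(182/14) = 1 · 1 = 1
  d = 26: μ(26) · 𝟙(182/26) = 1 · 1 = 1
  d = 91: μ(91) · 𝟙(182/91) = 1 · 1 = 1
  d = 182: μ(182) · 𝟙(182/182) = -1 · 1 = -1
Summing: (μ * 𝟙)(182) = 1 + -1 + -1 + -1 + 1 + 1 + 1 + -1 = 0.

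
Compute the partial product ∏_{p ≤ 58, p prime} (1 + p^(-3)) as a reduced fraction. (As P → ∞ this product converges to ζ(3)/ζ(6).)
∏ = 1193284353855226596885466673602596175872/1009953283877483663098780766542609340885

The primes p ≤ 58 are [2, 3, 5, 7, 11, 13, 17, 19, 23, 29, 31, 37, 41, 43, 47, 53]. For each, (1 + 1/p^3) = (p^3 + 1)/p^3. Multiplying these fractions over p ∈ [2, 3, 5, 7, 11, 13, 17, 19, 23, 29, 31, 37, 41, 43, 47, 53] gives 1193284353855226596885466673602596175872/1009953283877483663098780766542609340885. (In the limit P → ∞ this tends to ζ(3)/ζ(6).)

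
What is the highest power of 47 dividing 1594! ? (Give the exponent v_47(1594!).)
v_47(1594!) = 33

Legendre's formula: v_p(n!) = Σ_{k ≥ 1} ⌊n / p^k⌋. For p = 47, n = 1594, the terms are:
  ⌊1594/47^1⌋ = ⌊1594/47⌋ = 33
(the next term ⌊1594/47^2⌋ = 0, terminating the sum). Summing: v_47(1594!) = 33 = 33.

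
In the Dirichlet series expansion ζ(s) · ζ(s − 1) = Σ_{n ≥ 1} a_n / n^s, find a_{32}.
σ(32) = 63

In the product (Σ m^0/m^s)(Σ k / k^s) = Σ (Σ_{d | n} d) / n^s, the coefficient of 1/n^s is σ(n) = Σ_{d | n} d. For n = 32, divisors are [1, 2, 4, 8, 16, 32]; summing: σ(32) = 63.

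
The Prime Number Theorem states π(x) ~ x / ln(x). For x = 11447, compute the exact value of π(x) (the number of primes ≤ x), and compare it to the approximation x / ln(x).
π(11447) = 1381;  x/ln(x) ≈ 1224.87;  relative error ≈ 11.31%.

Directly count primes up to 11447: π(11447) = 1381. The PNT approximation gives 11447/ln(11447) ≈ 11447/9.34548 ≈ 1224.87. Relative error (π(x) − x/ln(x)) / π(x) ≈ 11.31%; the approximation is known to undercount slightly (Li(x) is a better estimate).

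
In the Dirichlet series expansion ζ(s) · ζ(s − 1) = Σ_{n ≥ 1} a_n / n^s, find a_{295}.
σ(295) = 360

In the product (Σ m^0/m^s)(Σ k / k^s) = Σ (Σ_{d | n} d) / n^s, the coefficient of 1/n^s is σ(n) = Σ_{d | n} d. For n = 295, divisors are [1, 5, 59, 295]; summing: σ(295) = 360.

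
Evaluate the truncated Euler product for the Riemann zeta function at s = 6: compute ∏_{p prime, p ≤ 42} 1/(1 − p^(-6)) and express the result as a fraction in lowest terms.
∏ = 2443380210471738371061235001635487784786465943261975036855/2401726912683588750411628962956143030539652897300291780608

The primes p ≤ 42 are [2, 3, 5, 7, 11, 13, 17, 19, 23, 29, 31, 37, 41]. For each prime, (1 − 1/p^6)^(-1) = p^6 / (p^6 − 1). The product is (1 − 1/2^6)^(-1), (1 − 1/3^6)^(-1), (1 − 1/5^6)^(-1), (1 − 1/7^6)^(-1), (1 − 1/11^6)^(-1), (1 − 1/13^6)^(-1), (1 − 1/17^6)^(-1), (1 − 1/19^6)^(-1), (1 − 1/23^6)^(-1), (1 − 1/29^6)^(-1), (1 − 1/31^6)^(-1), (1 − 1/37^6)^(-1), (1 − 1/41^6)^(-1) = ∏ p^6 / (p^6 − 1) = 2443380210471738371061235001635487784786465943261975036855/2401726912683588750411628962956143030539652897300291780608.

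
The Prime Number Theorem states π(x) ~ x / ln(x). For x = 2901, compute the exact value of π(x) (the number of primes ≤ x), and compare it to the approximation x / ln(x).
π(2901) = 419;  x/ln(x) ≈ 363.86;  relative error ≈ 13.16%.

Directly count primes up to 2901: π(2901) = 419. The PNT approximation gives 2901/ln(2901) ≈ 2901/7.97281 ≈ 363.86. Relative error (π(x) − x/ln(x)) / π(x) ≈ 13.16%; the approximation is known to undercount slightly (Li(x) is a better estimate).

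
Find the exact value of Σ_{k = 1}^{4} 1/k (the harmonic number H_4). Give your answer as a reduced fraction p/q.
H_4 = 25/12

Direct summation: H_4 = 1 + 1/2 + ... + 1/4. The least common denominator is lcm(1, ..., 4) = 12; over this denominator the numerator is 12 + 6 + 4 + 3 = 25, so H_4 = 25/12 (already in lowest terms) ≈ 2.08333. (The PNT-adjacent estimate ln(4) + γ ≈ 1.96351 matches within O(1/n).)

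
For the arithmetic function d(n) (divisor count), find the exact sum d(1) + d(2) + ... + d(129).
Σ_{n ≤ 129} d(n) = 649

Compute d(n) for each 1 ≤ n ≤ 129: d(1) = 1, d(2) = 2, d(3) = 2, d(4) = 3, d(5) = 2, d(6) = 4, d(7) = 2, d(8) = 4, d(9) = 3, d(10) = 4, d(11) = 2, d(12) = 6, d(13) = 2, d(14) = 4, d(15) = 4, d(16) = 5, d(17) = 2, d(18) = 6, d(19) = 2, d(20) = 6, d(21) = 4, d(22) = 4, d(23) = 2, d(24) = 8, d(25) = 3, d(26) = 4, d(27) = 4, d(28) = 6, d(29) = 2, d(30) = 8, d(31) = 2, d(32) = 6, d(33) = 4, d(34) = 4, d(35) = 4, d(36) = 9, d(37) = 2, d(38) = 4, d(39) = 4, d(40) = 8, d(41) = 2, d(42) = 8, d(43) = 2, d(44) = 6, d(45) = 6, d(46) = 4, d(47) = 2, d(48) = 10, d(49) = 3, d(50) = 6, d(51) = 4, d(52) = 6, d(53) = 2, d(54) = 8, d(55) = 4, d(56) = 8, d(57) = 4, d(58) = 4, d(59) = 2, d(60) = 12, d(61) = 2, d(62) = 4, d(63) = 6, d(64) = 7, d(65) = 4, d(66) = 8, d(67) = 2, d(68) = 6, d(69) = 4, d(70) = 8, d(71) = 2, d(72) = 12, d(73) = 2, d(74) = 4, d(75) = 6, d(76) = 6, d(77) = 4, d(78) = 8, d(79) = 2, d(80) = 10, d(81) = 5, d(82) = 4, d(83) = 2, d(84) = 12, d(85) = 4, d(86) = 4, d(87) = 4, d(88) = 8, d(89) = 2, d(90) = 12, d(91) = 4, d(92) = 6, d(93) = 4, d(94) = 4, d(95) = 4, d(96) = 12, d(97) = 2, d(98) = 6, d(99) = 6, d(100) = 9, d(101) = 2, d(102) = 8, d(103) = 2, d(104) = 8, d(105) = 8, d(106) = 4, d(107) = 2, d(108) = 12, d(109) = 2, d(110) = 8, d(111) = 4, d(112) = 10, d(113) = 2, d(114) = 8, d(115) = 4, d(116) = 6, d(117) = 6, d(118) = 4, d(119) = 4, d(120) = 16, d(121) = 3, d(122) = 4, d(123) = 4, d(124) = 6, d(125) = 4, d(126) = 12, d(127) = 2, d(128) = 8, d(129) = 4. Summing all 129 values: 649. (Dirichlet's divisor formula: Σ_{n ≤ x} d(n) = x ln(x) + (2γ − 1) x + O(√x). For x = 129, the asymptotic estimate is ≈ 646.84.)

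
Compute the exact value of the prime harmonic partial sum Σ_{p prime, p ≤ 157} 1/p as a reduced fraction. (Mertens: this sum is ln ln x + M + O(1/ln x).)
Σ 1/p = 67195167335560670940823020383181530154843058347995389615845419/35375166993717494840635767087951744212057570647889977422429870

π(157) = 37, so the primes ≤ 157 are [2, 3, 5, 7, 11, 13, 17, 19, 23, 29, 31, 37, 41, 43, 47, 53, 59, 61, 67, 71, 73, 79, 83, 89, 97, 101, 103, 107, 109, 113, 127, 131, 137, 139, 149, 151, 157]. Summing 1/p over these primes: 67195167335560670940823020383181530154843058347995389615845419/35375166993717494840635767087951744212057570647889977422429870 ≈ 1.8995. Mertens estimate ln ln(157) + 0.2615 ≈ 1.8821.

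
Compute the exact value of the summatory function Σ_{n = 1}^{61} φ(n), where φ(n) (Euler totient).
Σ_{n ≤ 61} φ(n) = 1162

Compute φ(n) for each 1 ≤ n ≤ 61: φ(1) = 1, φ(2) = 1, φ(3) = 2, φ(4) = 2, φ(5) = 4, φ(6) = 2, φ(7) = 6, φ(8) = 4, φ(9) = 6, φ(10) = 4, φ(11) = 10, φ(12) = 4, φ(13) = 12, φ(14) = 6, φ(15) = 8, φ(16) = 8, φ(17) = 16, φ(18) = 6, φ(19) = 18, φ(20) = 8, φ(21) = 12, φ(22) = 10, φ(23) = 22, φ(24) = 8, φ(25) = 20, φ(26) = 12, φ(27) = 18, φ(28) = 12, φ(29) = 28, φ(30) = 8, φ(31) = 30, φ(32) = 16, φ(33) = 20, φ(34) = 16, φ(35) = 24, φ(36) = 12, φ(37) = 36, φ(38) = 18, φ(39) = 24, φ(40) = 16, φ(41) = 40, φ(42) = 12, φ(43) = 42, φ(44) = 20, φ(45) = 24, φ(46) = 22, φ(47) = 46, φ(48) = 16, φ(49) = 42, φ(50) = 20, φ(51) = 32, φ(52) = 24, φ(53) = 52, φ(54) = 18, φ(55) = 40, φ(56) = 24, φ(57) = 36, φ(58) = 28, φ(59) = 58, φ(60) = 16, φ(61) = 60. Summing all 61 values: 1162. (Average order: Σ_{n ≤ x} φ(n) ~ (3/π²) x². For x = 61, (3/π²)·61² ≈ 1131.05.)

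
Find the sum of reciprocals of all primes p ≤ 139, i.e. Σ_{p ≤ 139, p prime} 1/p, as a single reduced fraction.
Σ 1/p = 18825509850919239131453102166593625244431364344421618363/10014646650599190067509233131649940057366334653200433090

π(139) = 34, so the primes ≤ 139 are [2, 3, 5, 7, 11, 13, 17, 19, 23, 29, 31, 37, 41, 43, 47, 53, 59, 61, 67, 71, 73, 79, 83, 89, 97, 101, 103, 107, 109, 113, 127, 131, 137, 139]. Summing 1/p over these primes: 18825509850919239131453102166593625244431364344421618363/10014646650599190067509233131649940057366334653200433090 ≈ 1.8798. Mertens estimate ln ln(139) + 0.2615 ≈ 1.8577.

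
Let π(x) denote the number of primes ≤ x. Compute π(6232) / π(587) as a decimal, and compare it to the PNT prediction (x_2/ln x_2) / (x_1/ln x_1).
π(6232)/π(587) = 811/107 ≈ 7.5794;  PNT prediction ≈ 7.7462.

π(587) = 107 and π(6232) = 811, so π(6232)/π(587) ≈ 7.5794. The PNT-predicted ratio is (6232/ln(6232)) / (587/ln(587)) ≈ 7.7462. The two agree to within a few percent, as expected.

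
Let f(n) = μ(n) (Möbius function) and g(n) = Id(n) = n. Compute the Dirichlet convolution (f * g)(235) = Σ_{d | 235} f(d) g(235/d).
(μ * Id)(235) = 184

Divisors of 235: [1, 5, 47, 235]. For each d | 235:
  d = 1: μ(1) · Id(235/1) = 1 · 235 = 235
  d = 5: μ(5) · Id(235/5) = -1 · 47 = -47
  d = 47: μ(47) · Id(235/47) = -1 · 5 = -5
  d = 235: μ(235) · Id(235/235) = 1 · 1 = 1
Summing: (μ * Id)(235) = 235 + -47 + -5 + 1 = 184.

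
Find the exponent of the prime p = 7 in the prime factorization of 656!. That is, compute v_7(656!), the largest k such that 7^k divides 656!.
v_7(656!) = 107

Legendre's formula: v_p(n!) = Σ_{k ≥ 1} ⌊n / p^k⌋. For p = 7, n = 656, the terms are:
  ⌊656/7^1⌋ = ⌊656/7⌋ = 93
  ⌊656/7^2⌋ = ⌊656/49⌋ = 13
  ⌊656/7^3⌋ = ⌊656/343⌋ = 1
(the next term ⌊656/7^4⌋ = 0, terminating the sum). Summing: v_7(656!) = 93 + 13 + 1 = 107.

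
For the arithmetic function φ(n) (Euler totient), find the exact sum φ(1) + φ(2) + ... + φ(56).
Σ_{n ≤ 56} φ(n) = 964

Compute φ(n) for each 1 ≤ n ≤ 56: φ(1) = 1, φ(2) = 1, φ(3) = 2, φ(4) = 2, φ(5) = 4, φ(6) = 2, φ(7) = 6, φ(8) = 4, φ(9) = 6, φ(10) = 4, φ(11) = 10, φ(12) = 4, φ(13) = 12, φ(14) = 6, φ(15) = 8, φ(16) = 8, φ(17) = 16, φ(18) = 6, φ(19) = 18, φ(20) = 8, φ(21) = 12, φ(22) = 10, φ(23) = 22, φ(24) = 8, φ(25) = 20, φ(26) = 12, φ(27) = 18, φ(28) = 12, φ(29) = 28, φ(30) = 8, φ(31) = 30, φ(32) = 16, φ(33) = 20, φ(34) = 16, φ(35) = 24, φ(36) = 12, φ(37) = 36, φ(38) = 18, φ(39) = 24, φ(40) = 16, φ(41) = 40, φ(42) = 12, φ(43) = 42, φ(44) = 20, φ(45) = 24, φ(46) = 22, φ(47) = 46, φ(48) = 16, φ(49) = 42, φ(50) = 20, φ(51) = 32, φ(52) = 24, φ(53) = 52, φ(54) = 18, φ(55) = 40, φ(56) = 24. Summing all 56 values: 964. (Average order: Σ_{n ≤ x} φ(n) ~ (3/π²) x². For x = 56, (3/π²)·56² ≈ 953.23.)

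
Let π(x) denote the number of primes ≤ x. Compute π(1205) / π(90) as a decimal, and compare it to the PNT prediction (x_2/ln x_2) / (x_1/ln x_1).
π(1205)/π(90) = 197/24 ≈ 8.2083;  PNT prediction ≈ 8.4925.

π(90) = 24 and π(1205) = 197, so π(1205)/π(90) ≈ 8.2083. The PNT-predicted ratio is (1205/ln(1205)) / (90/ln(90)) ≈ 8.4925. The two agree to within a few percent, as expected.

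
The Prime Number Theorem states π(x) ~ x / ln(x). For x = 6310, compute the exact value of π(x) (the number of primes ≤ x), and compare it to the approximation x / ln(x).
π(6310) = 820;  x/ln(x) ≈ 721.15;  relative error ≈ 12.05%.

Directly count primes up to 6310: π(6310) = 820. The PNT approximation gives 6310/ln(6310) ≈ 6310/8.74989 ≈ 721.15. Relative error (π(x) − x/ln(x)) / π(x) ≈ 12.05%; the approximation is known to undercount slightly (Li(x) is a better estimate).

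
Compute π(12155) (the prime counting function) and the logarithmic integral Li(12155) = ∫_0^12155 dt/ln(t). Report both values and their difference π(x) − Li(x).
π(12155) = 1454;  Li(12155) ≈ 1477.59;  π(x) − Li(x) ≈ -23.59.

Direct count of primes ≤ 12155 gives π(12155) = 1454. Numerical evaluation of the logarithmic integral gives Li(12155) ≈ 1477.59. The difference π(x) − Li(x) ≈ -23.59 is typically negative for small/moderate x (Li(x) overestimates), though Littlewood's theorem shows this sign changes infinitely often.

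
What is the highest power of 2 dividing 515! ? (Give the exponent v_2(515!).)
v_2(515!) = 512

Legendre's formula: v_p(n!) = Σ_{k ≥ 1} ⌊n / p^k⌋. For p = 2, n = 515, the terms are:
  ⌊515/2^1⌋ = ⌊515/2⌋ = 257
  ⌊515/2^2⌋ = ⌊515/4⌋ = 128
  ⌊515/2^3⌋ = ⌊515/8⌋ = 64
  ⌊515/2^4⌋ = ⌊515/16⌋ = 32
  ⌊515/2^5⌋ = ⌊515/32⌋ = 16
  ⌊515/2^6⌋ = ⌊515/64⌋ = 8
  ⌊515/2^7⌋ = ⌊515/128⌋ = 4
  ⌊515/2^8⌋ = ⌊515/256⌋ = 2
  ⌊515/2^9⌋ = ⌊515/512⌋ = 1
(the next term ⌊515/2^10⌋ = 0, terminating the sum). Summing: v_2(515!) = 257 + 128 + 64 + 32 + 16 + 8 + 4 + 2 + 1 = 512.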